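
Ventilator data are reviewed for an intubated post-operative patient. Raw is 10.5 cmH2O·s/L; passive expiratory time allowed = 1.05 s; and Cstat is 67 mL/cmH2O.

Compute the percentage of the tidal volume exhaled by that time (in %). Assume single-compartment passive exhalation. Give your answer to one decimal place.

τ = R × C = 10.5 × 67 mL/cmH2O = 10.5 × 0.067 L/cmH2O = 0.7035 s.
Passive exhalation: V(t)/V₀ = e^(−t/τ) = e^(−1.05/0.7035) = 0.2248.
Fraction exhaled = 1 − 0.2248 = 0.7752 → 77.52%.

77.5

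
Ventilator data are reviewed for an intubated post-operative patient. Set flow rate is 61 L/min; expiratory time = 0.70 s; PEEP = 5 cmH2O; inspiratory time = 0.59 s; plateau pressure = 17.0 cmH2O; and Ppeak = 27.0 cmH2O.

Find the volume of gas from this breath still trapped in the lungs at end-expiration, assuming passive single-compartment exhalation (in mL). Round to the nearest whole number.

Flow: 61 L/min ÷ 60 = 1.0167 L/s.
Vt = flow × Ti = 1.0167 L/s × 0.59 s × 1000 mL/L = 599.85 mL.
R = (PIP − Pplat)/V̇ = (27.0 − 17.0) / 1.0167 = 10.0/1.0167 = 9.836 cmH2O·s/L.
C = Vt/(Pplat − PEEP) = 599.85 / (17.0 − 5) = 599.85/12.0 = 49.988 mL/cmH2O.
τ = R × C = 9.836 × 0.04999 L/cmH2O = 0.4917 s.
Fraction remaining = e^(−Te/τ) = e^(−0.70/0.4917) = 0.2408.
Trapped volume = 599.85 × 0.2408 = 144.44 mL.

144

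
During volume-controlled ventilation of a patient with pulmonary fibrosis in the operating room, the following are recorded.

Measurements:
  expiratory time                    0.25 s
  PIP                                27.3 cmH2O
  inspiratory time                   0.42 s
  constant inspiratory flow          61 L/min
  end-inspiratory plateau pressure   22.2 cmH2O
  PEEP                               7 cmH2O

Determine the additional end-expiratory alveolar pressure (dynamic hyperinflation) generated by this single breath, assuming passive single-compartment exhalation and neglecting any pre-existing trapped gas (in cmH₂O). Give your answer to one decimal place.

2.6

Flow: 61 L/min ÷ 60 = 1.0167 L/s.
Vt = flow × Ti = 1.0167 L/s × 0.42 s × 1000 mL/L = 427.01 mL.
R = (PIP − Pplat)/V̇ = (27.3 − 22.2) / 1.0167 = 5.1/1.0167 = 5.016 cmH2O·s/L.
C = Vt/(Pplat − PEEP) = 427.01 / (22.2 − 7) = 427.01/15.2 = 28.093 mL/cmH2O.
τ = R × C = 5.016 × 0.02809 L/cmH2O = 0.1409 s.
Fraction remaining = e^(−Te/τ) = e^(−0.25/0.1409) = 0.1696; trapped volume = 427.01 × 0.1696 = 72.421 mL.
Additional alveolar pressure from trapping ≈ V_trapped / C = 72.421 / 28.093 = 2.578 cmH2O.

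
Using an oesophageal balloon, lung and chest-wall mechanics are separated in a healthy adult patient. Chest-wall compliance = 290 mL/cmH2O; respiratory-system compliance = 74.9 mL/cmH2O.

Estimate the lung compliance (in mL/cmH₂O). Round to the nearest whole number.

101

1/CL = 1/Crs − 1/Ccw.
1/CL = 1/74.9 − 1/290 = 0.009903.
CL = 100.98 mL/cmH2O.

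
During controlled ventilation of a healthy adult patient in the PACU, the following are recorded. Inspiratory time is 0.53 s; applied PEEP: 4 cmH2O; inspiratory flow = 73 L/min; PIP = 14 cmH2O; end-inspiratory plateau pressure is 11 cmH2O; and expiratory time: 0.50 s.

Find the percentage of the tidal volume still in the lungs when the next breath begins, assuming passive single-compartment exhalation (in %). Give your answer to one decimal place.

11.1

Flow: 73 L/min ÷ 60 = 1.2167 L/s.
Vt = flow × Ti = 1.2167 L/s × 0.53 s × 1000 mL/L = 644.85 mL.
R = (PIP − Pplat)/V̇ = (14 − 11) / 1.2167 = 3.0/1.2167 = 2.466 cmH2O·s/L.
C = Vt/(Pplat − PEEP) = 644.85 / (11 − 4) = 644.85/7.0 = 92.121 mL/cmH2O.
τ = R × C = 2.466 × 0.09212 L/cmH2O = 0.2272 s.
Fraction remaining at end-expiration = e^(−Te/τ) = e^(−0.50/0.2272) = 0.1107 → 11.07%.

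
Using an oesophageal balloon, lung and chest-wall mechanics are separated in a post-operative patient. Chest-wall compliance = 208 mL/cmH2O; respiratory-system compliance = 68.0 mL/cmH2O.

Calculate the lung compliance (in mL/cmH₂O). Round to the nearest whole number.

101

1/CL = 1/Crs − 1/Ccw.
1/CL = 1/68.0 − 1/208 = 0.009898.
CL = 101.03 mL/cmH2O.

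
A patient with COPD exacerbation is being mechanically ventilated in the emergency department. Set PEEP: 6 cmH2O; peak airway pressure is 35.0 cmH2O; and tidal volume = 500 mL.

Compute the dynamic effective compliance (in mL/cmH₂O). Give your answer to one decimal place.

Dynamic compliance = Vt / (PIP − PEEP) = 500 / (35.0 − 6) = 500 / 29.0 = 17.241 mL/cmH2O.

17.2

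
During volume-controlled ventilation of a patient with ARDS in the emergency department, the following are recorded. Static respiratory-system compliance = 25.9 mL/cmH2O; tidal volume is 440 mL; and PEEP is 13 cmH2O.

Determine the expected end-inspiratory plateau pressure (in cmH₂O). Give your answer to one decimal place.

30.0

Pplat = PEEP + Vt / Cstat = 13 + 440 / 25.9 = 13 + 16.988 = 29.988 cmH2O.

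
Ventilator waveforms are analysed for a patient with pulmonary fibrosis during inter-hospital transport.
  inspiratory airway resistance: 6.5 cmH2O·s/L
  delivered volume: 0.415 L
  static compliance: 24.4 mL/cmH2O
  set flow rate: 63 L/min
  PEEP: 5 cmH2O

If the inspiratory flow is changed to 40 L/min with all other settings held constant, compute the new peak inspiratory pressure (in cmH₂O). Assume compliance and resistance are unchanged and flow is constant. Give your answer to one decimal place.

26.3

Flow: 63 L/min ÷ 60 = 1.05 L/s.
New flow: 40 L/min ÷ 60 = 0.6667 L/s.
PIP = Vt/C + R·V̇ + PEEP (constant-flow equation of motion).
Only the resistive term changes: ΔPIP = R × ΔV̇ = 6.5 × (0.6667 − 1.05) = 6.5 × -0.3833 = -2.491 cmH2O.
Original PIP = 415/24.4 + 6.5×1.05 + 5 = 28.833 cmH2O; new PIP = 28.833 + (-2.491) = 26.342 cmH2O.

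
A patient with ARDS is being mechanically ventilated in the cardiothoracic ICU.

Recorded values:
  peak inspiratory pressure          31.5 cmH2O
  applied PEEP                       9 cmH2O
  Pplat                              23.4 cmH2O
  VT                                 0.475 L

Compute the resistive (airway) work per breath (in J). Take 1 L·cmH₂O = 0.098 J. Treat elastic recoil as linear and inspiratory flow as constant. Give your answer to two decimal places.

0.38

With constant inspiratory flow the resistive pressure is constant at PIP − Pplat = 31.5 − 23.4 = 8.1 cmH2O, so resistive work = 8.1 × 0.475 = 3.848 L·cmH2O.
× 0.098 J/(L·cmH2O) → 0.3771 J.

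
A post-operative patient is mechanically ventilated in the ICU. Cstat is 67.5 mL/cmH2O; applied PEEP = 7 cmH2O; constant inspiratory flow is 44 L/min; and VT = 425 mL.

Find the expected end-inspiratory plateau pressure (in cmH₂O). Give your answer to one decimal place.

Pplat = PEEP + Vt / Cstat = 7 + 425 / 67.5 = 7 + 6.296 = 13.296 cmH2O.

13.3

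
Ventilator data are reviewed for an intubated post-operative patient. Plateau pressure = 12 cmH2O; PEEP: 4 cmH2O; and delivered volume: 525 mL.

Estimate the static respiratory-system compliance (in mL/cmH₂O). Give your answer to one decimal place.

65.6

Cstat = Vt / (Pplat − PEEP) = 525 / (12 − 4) = 525 / 8.0 = 65.625 mL/cmH2O.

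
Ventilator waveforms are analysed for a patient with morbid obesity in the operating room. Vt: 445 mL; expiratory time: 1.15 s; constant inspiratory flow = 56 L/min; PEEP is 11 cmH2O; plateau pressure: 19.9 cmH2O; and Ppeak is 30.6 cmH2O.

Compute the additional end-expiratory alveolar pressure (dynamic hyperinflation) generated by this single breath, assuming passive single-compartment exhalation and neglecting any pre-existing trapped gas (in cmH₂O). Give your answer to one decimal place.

Flow: 56 L/min ÷ 60 = 0.9333 L/s.
R = (PIP − Pplat)/V̇ = (30.6 − 19.9) / 0.9333 = 10.7/0.9333 = 11.465 cmH2O·s/L.
C = Vt/(Pplat − PEEP) = 445.0 / (19.9 − 11) = 445.0/8.9 = 50.0 mL/cmH2O.
τ = R × C = 11.465 × 0.05 L/cmH2O = 0.5733 s.
Fraction remaining = e^(−Te/τ) = e^(−1.15/0.5733) = 0.1345; trapped volume = 445.0 × 0.1345 = 59.853 mL.
Additional alveolar pressure from trapping ≈ V_trapped / C = 59.853 / 50.0 = 1.197 cmH2O.

1.2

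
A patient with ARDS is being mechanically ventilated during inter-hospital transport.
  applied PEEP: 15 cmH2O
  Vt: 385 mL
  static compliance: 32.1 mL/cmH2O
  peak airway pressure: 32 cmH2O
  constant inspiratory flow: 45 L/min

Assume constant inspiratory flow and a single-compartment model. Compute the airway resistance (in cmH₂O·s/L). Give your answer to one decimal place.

Flow: 45 L/min ÷ 60 = 0.75 L/s.
Equation of motion (constant flow): PIP = Vt/C + R·V̇ + PEEP.
R·V̇ = PIP − Vt/C − PEEP = 32 − 385/32.1 − 15 = 32 − 11.994 − 15 = 5.006 cmH2O.
R = 5.006 / 0.75 = 6.675 cmH2O·s/L.

6.7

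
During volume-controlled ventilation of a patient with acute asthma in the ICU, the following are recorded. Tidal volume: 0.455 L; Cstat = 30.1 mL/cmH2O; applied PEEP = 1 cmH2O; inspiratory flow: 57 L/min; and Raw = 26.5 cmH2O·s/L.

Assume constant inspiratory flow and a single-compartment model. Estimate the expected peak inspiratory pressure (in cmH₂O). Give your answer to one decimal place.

41.3

Flow: 57 L/min ÷ 60 = 0.95 L/s.
Equation of motion (constant flow): PIP = Vt/C + R·V̇ + PEEP.
PIP = 455/30.1 + 26.5×0.95 + 1 = 15.116 + 25.175 + 1 = 41.291 cmH2O.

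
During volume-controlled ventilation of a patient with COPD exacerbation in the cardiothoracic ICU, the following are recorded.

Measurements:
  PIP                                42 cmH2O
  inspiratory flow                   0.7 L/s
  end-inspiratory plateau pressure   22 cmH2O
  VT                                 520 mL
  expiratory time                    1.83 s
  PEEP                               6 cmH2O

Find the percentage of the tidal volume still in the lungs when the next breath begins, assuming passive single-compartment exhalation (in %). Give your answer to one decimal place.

R = (PIP − Pplat)/V̇ = (42 − 22) / 0.7 = 20.0/0.7 = 28.571 cmH2O·s/L.
C = Vt/(Pplat − PEEP) = 520.0 / (22 − 6) = 520.0/16.0 = 32.5 mL/cmH2O.
τ = R × C = 28.571 × 0.0325 L/cmH2O = 0.9286 s.
Fraction remaining at end-expiration = e^(−Te/τ) = e^(−1.83/0.9286) = 0.1394 → 13.94%.

13.9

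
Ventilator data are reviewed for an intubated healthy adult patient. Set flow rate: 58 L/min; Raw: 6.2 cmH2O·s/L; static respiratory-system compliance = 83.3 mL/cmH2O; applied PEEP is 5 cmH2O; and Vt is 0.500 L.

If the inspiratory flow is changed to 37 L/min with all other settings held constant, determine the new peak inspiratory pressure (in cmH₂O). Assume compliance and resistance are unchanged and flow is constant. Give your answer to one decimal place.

Flow: 58 L/min ÷ 60 = 0.9667 L/s.
New flow: 37 L/min ÷ 60 = 0.6167 L/s.
PIP = Vt/C + R·V̇ + PEEP (constant-flow equation of motion).
Only the resistive term changes: ΔPIP = R × ΔV̇ = 6.2 × (0.6167 − 0.9667) = 6.2 × -0.35 = -2.17 cmH2O.
Original PIP = 500/83.3 + 6.2×0.9667 + 5 = 16.996 cmH2O; new PIP = 16.996 + (-2.17) = 14.826 cmH2O.

14.8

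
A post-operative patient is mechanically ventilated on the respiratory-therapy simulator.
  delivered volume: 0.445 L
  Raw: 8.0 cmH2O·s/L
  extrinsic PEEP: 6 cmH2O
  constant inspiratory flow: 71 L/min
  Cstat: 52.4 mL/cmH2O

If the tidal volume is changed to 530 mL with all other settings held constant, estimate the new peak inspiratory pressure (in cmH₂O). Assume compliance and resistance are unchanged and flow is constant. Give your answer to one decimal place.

25.6

Flow: 71 L/min ÷ 60 = 1.1833 L/s.
PIP = Vt/C + R·V̇ + PEEP (constant-flow equation of motion).
Only the elastic term changes: ΔPIP = ΔVt / C = (530 − 445) / 52.4 = 1.622 cmH2O.
Original PIP = 445/52.4 + 8.0×1.1833 + 6 = 23.959 cmH2O; new PIP = 23.959 + (1.622) = 25.581 cmH2O.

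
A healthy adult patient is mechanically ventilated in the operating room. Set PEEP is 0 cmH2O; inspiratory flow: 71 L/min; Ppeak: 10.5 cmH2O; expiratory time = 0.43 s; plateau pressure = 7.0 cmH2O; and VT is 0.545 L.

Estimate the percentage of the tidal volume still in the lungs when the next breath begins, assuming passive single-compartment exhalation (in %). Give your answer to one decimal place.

Flow: 71 L/min ÷ 60 = 1.1833 L/s.
R = (PIP − Pplat)/V̇ = (10.5 − 7.0) / 1.1833 = 3.5/1.1833 = 2.958 cmH2O·s/L.
C = Vt/(Pplat − PEEP) = 545.0 / (7.0 − 0) = 545.0/7.0 = 77.857 mL/cmH2O.
τ = R × C = 2.958 × 0.07786 L/cmH2O = 0.2303 s.
Fraction remaining at end-expiration = e^(−Te/τ) = e^(−0.43/0.2303) = 0.1546 → 15.46%.

15.5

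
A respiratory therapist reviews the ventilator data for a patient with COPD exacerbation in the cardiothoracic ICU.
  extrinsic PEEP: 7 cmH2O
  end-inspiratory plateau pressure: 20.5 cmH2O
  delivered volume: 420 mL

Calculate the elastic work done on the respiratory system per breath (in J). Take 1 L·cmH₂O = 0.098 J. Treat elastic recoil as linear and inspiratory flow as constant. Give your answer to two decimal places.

Elastic work ≈ ½ × (Pplat − PEEP) × Vt = 0.5 × (20.5 − 7) × 0.420 L = 0.5 × 13.5 × 0.420 = 2.835 L·cmH2O.
× 0.098 J/(L·cmH2O) → 0.2778 J.

0.28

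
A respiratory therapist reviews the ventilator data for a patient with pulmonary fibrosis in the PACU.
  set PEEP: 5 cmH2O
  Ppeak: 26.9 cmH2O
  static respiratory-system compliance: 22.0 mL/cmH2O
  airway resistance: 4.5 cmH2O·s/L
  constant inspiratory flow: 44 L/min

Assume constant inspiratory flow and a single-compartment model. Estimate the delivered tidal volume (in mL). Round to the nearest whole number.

409

Flow: 44 L/min ÷ 60 = 0.7333 L/s.
Equation of motion (constant flow): PIP = Vt/C + R·V̇ + PEEP.
Vt/C = PIP − R·V̇ − PEEP = 26.9 − 3.3 − 5 = 18.6 cmH2O.
Vt = C × 18.6 = 22.0 × 18.6 = 409.2 mL.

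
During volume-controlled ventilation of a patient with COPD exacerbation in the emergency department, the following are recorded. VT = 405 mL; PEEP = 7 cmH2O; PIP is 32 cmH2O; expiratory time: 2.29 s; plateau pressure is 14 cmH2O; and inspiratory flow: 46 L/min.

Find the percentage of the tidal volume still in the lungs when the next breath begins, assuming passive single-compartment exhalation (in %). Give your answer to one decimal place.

18.5

Flow: 46 L/min ÷ 60 = 0.7667 L/s.
R = (PIP − Pplat)/V̇ = (32 − 14) / 0.7667 = 18.0/0.7667 = 23.477 cmH2O·s/L.
C = Vt/(Pplat − PEEP) = 405.0 / (14 − 7) = 405.0/7.0 = 57.857 mL/cmH2O.
τ = R × C = 23.477 × 0.05786 L/cmH2O = 1.358 s.
Fraction remaining at end-expiration = e^(−Te/τ) = e^(−2.29/1.358) = 0.1852 → 18.52%.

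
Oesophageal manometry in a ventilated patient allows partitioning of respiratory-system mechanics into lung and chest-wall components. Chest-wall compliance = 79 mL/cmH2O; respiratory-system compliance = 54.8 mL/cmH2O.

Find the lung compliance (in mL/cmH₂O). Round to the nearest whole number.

179

1/CL = 1/Crs − 1/Ccw.
1/CL = 1/54.8 − 1/79 = 0.00559.
CL = 178.89 mL/cmH2O.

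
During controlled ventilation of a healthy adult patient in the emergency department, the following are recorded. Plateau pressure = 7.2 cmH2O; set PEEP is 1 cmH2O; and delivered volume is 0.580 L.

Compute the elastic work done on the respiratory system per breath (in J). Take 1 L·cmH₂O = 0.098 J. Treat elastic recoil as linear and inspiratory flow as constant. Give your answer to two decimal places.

Elastic work ≈ ½ × (Pplat − PEEP) × Vt = 0.5 × (7.2 − 1) × 0.580 L = 0.5 × 6.2 × 0.580 = 1.798 L·cmH2O.
× 0.098 J/(L·cmH2O) → 0.1762 J.

0.18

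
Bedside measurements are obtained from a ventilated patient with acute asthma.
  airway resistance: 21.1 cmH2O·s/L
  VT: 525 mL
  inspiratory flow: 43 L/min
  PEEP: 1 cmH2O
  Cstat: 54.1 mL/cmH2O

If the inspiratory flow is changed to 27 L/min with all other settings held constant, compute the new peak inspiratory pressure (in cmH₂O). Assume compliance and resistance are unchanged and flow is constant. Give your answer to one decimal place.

Flow: 43 L/min ÷ 60 = 0.7167 L/s.
New flow: 27 L/min ÷ 60 = 0.45 L/s.
PIP = Vt/C + R·V̇ + PEEP (constant-flow equation of motion).
Only the resistive term changes: ΔPIP = R × ΔV̇ = 21.1 × (0.45 − 0.7167) = 21.1 × -0.2667 = -5.627 cmH2O.
Original PIP = 525/54.1 + 21.1×0.7167 + 1 = 25.827 cmH2O; new PIP = 25.827 + (-5.627) = 20.2 cmH2O.

20.2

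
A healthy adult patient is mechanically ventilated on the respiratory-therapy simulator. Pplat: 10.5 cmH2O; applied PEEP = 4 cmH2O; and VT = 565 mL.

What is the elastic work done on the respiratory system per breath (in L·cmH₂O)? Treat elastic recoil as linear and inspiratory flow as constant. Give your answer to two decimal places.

1.84

Elastic work ≈ ½ × (Pplat − PEEP) × Vt = 0.5 × (10.5 − 4) × 0.565 L = 0.5 × 6.5 × 0.565 = 1.836 L·cmH2O.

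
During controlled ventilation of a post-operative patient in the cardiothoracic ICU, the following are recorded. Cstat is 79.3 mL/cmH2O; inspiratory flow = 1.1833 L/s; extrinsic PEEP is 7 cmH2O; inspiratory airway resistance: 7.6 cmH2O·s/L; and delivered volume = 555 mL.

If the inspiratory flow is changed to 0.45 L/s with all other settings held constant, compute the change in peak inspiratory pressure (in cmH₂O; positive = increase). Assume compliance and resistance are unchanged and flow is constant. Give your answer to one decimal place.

PIP = Vt/C + R·V̇ + PEEP (constant-flow equation of motion).
Only the resistive term changes: ΔPIP = R × ΔV̇ = 7.6 × (0.45 − 1.1833) = 7.6 × -0.7333 = -5.573 cmH2O.

-5.6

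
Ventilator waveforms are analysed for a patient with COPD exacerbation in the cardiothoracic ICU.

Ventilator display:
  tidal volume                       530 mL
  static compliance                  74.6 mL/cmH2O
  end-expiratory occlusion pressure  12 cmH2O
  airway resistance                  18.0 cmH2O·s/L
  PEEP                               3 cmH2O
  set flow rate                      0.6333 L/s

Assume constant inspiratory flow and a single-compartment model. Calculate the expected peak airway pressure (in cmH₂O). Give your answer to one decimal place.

30.5

Total PEEP = 12 cmH2O (set 3 + intrinsic 9); this is the baseline alveolar pressure.
Equation of motion (constant flow): PIP = Vt/C + R·V̇ + PEEP.
PIP = 530/74.6 + 18.0×0.6333 + 12 = 7.105 + 11.399 + 12 = 30.504 cmH2O.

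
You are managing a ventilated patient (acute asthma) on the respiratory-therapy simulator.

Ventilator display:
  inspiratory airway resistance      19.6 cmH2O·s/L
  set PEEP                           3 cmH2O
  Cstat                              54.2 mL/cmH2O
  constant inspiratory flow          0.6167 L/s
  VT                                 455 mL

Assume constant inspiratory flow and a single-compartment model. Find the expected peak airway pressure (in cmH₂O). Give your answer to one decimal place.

Equation of motion (constant flow): PIP = Vt/C + R·V̇ + PEEP.
PIP = 455/54.2 + 19.6×0.6167 + 3 = 8.395 + 12.087 + 3 = 23.482 cmH2O.

23.5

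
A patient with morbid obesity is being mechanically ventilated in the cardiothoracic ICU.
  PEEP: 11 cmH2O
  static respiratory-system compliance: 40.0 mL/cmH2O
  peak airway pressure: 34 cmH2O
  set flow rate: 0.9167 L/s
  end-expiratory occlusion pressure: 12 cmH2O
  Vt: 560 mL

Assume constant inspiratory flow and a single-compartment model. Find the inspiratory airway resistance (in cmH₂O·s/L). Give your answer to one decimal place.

Total PEEP = 12 cmH2O (set 11 + intrinsic 1); this is the baseline alveolar pressure.
Equation of motion (constant flow): PIP = Vt/C + R·V̇ + PEEP.
R·V̇ = PIP − Vt/C − PEEP = 34 − 560/40.0 − 12 = 34 − 14.0 − 12 = 8.0 cmH2O.
R = 8.0 / 0.9167 = 8.727 cmH2O·s/L.

8.7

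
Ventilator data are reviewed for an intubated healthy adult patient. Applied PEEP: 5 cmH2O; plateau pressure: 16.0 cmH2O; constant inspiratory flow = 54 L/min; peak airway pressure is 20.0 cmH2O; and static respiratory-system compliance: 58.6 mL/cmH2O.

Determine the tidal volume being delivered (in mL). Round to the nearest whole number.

645

Vt = Cstat × (Pplat − PEEP) = 58.6 × (16.0 − 5) = 58.6 × 11.0 = 644.6 mL.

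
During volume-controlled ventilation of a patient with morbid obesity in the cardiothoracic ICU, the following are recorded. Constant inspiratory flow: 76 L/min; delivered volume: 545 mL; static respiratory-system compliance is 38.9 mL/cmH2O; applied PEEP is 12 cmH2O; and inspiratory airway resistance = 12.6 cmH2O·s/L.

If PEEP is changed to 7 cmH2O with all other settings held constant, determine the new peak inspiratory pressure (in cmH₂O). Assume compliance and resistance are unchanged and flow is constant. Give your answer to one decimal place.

37.0

Flow: 76 L/min ÷ 60 = 1.2667 L/s.
PIP = Vt/C + R·V̇ + PEEP (constant-flow equation of motion).
Only the baseline term changes: ΔPIP = ΔPEEP = 7 − 12 = -5.0 cmH2O.
Original PIP = 545/38.9 + 12.6×1.2667 + 12 = 41.971 cmH2O; new PIP = 41.971 + (-5.0) = 36.971 cmH2O.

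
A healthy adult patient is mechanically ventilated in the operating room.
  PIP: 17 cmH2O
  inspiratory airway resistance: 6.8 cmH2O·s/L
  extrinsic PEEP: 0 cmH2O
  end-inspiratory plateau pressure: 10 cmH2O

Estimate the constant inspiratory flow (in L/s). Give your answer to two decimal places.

1.03

flow = (PIP − Pplat) / Raw = 7.0 / 6.8 = 1.029 L/s.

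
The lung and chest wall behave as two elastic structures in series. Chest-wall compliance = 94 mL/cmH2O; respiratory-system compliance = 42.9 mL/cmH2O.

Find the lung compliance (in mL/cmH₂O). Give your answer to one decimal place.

1/CL = 1/Crs − 1/Ccw.
1/CL = 1/42.9 − 1/94 = 0.01267.
CL = 78.927 mL/cmH2O.

78.9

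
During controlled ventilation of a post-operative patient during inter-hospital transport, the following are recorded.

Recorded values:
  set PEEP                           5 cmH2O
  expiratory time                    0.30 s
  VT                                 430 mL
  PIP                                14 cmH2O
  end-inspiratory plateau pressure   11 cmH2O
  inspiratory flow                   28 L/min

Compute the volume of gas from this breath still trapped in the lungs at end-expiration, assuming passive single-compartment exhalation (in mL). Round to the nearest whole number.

224

Flow: 28 L/min ÷ 60 = 0.4667 L/s.
R = (PIP − Pplat)/V̇ = (14 − 11) / 0.4667 = 3.0/0.4667 = 6.428 cmH2O·s/L.
C = Vt/(Pplat − PEEP) = 430.0 / (11 − 5) = 430.0/6.0 = 71.667 mL/cmH2O.
τ = R × C = 6.428 × 0.07167 L/cmH2O = 0.4607 s.
Fraction remaining = e^(−Te/τ) = e^(−0.30/0.4607) = 0.5214.
Trapped volume = 430.0 × 0.5214 = 224.2 mL.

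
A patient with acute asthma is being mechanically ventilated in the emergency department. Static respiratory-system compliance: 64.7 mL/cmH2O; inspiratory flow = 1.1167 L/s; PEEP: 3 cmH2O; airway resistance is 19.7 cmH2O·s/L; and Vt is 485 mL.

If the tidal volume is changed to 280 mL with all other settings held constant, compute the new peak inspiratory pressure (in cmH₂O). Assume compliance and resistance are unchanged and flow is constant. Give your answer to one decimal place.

PIP = Vt/C + R·V̇ + PEEP (constant-flow equation of motion).
Only the elastic term changes: ΔPIP = ΔVt / C = (280 − 485) / 64.7 = -3.168 cmH2O.
Original PIP = 485/64.7 + 19.7×1.1167 + 3 = 32.495 cmH2O; new PIP = 32.495 + (-3.168) = 29.327 cmH2O.

29.3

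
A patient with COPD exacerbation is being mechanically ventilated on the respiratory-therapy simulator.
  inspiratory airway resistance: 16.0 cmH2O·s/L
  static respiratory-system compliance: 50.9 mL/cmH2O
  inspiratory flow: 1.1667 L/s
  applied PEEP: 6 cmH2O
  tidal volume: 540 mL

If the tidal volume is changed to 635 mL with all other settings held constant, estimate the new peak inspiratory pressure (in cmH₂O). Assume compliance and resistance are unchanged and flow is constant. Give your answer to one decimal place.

PIP = Vt/C + R·V̇ + PEEP (constant-flow equation of motion).
Only the elastic term changes: ΔPIP = ΔVt / C = (635 − 540) / 50.9 = 1.866 cmH2O.
Original PIP = 540/50.9 + 16.0×1.1667 + 6 = 35.276 cmH2O; new PIP = 35.276 + (1.866) = 37.142 cmH2O.

37.1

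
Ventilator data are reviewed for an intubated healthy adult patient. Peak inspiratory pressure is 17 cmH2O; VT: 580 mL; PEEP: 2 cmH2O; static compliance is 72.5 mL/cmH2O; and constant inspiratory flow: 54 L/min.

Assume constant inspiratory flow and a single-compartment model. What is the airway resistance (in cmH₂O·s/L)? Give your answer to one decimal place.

Flow: 54 L/min ÷ 60 = 0.9 L/s.
Equation of motion (constant flow): PIP = Vt/C + R·V̇ + PEEP.
R·V̇ = PIP − Vt/C − PEEP = 17 − 580/72.5 − 2 = 17 − 8.0 − 2 = 7.0 cmH2O.
R = 7.0 / 0.9 = 7.778 cmH2O·s/L.

7.8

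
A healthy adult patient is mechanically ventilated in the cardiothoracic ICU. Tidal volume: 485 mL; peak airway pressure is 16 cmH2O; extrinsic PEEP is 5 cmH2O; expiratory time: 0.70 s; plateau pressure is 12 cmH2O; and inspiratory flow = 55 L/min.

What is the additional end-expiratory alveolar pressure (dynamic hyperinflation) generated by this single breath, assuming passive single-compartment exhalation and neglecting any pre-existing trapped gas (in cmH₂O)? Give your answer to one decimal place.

Flow: 55 L/min ÷ 60 = 0.9167 L/s.
R = (PIP − Pplat)/V̇ = (16 − 12) / 0.9167 = 4.0/0.9167 = 4.363 cmH2O·s/L.
C = Vt/(Pplat − PEEP) = 485.0 / (12 − 5) = 485.0/7.0 = 69.286 mL/cmH2O.
τ = R × C = 4.363 × 0.06929 L/cmH2O = 0.3023 s.
Fraction remaining = e^(−Te/τ) = e^(−0.70/0.3023) = 0.09871; trapped volume = 485.0 × 0.09871 = 47.874 mL.
Additional alveolar pressure from trapping ≈ V_trapped / C = 47.874 / 69.286 = 0.691 cmH2O.

0.7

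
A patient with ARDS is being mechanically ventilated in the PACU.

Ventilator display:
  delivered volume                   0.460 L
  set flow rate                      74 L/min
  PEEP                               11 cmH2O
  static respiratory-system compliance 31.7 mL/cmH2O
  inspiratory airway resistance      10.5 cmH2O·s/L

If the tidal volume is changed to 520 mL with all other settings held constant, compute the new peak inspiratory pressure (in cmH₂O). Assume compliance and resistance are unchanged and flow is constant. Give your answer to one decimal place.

Flow: 74 L/min ÷ 60 = 1.2333 L/s.
PIP = Vt/C + R·V̇ + PEEP (constant-flow equation of motion).
Only the elastic term changes: ΔPIP = ΔVt / C = (520 − 460) / 31.7 = 1.893 cmH2O.
Original PIP = 460/31.7 + 10.5×1.2333 + 11 = 38.461 cmH2O; new PIP = 38.461 + (1.893) = 40.354 cmH2O.

40.4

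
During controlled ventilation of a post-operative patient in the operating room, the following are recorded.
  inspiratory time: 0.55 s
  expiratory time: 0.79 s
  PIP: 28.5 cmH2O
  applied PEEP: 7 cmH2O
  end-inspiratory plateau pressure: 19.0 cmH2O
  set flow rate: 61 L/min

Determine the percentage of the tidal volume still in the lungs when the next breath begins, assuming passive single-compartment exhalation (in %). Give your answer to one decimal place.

Flow: 61 L/min ÷ 60 = 1.0167 L/s.
Vt = flow × Ti = 1.0167 L/s × 0.55 s × 1000 mL/L = 559.19 mL.
R = (PIP − Pplat)/V̇ = (28.5 − 19.0) / 1.0167 = 9.5/1.0167 = 9.344 cmH2O·s/L.
C = Vt/(Pplat − PEEP) = 559.19 / (19.0 − 7) = 559.19/12.0 = 46.599 mL/cmH2O.
τ = R × C = 9.344 × 0.0466 L/cmH2O = 0.4354 s.
Fraction remaining at end-expiration = e^(−Te/τ) = e^(−0.79/0.4354) = 0.1629 → 16.29%.

16.3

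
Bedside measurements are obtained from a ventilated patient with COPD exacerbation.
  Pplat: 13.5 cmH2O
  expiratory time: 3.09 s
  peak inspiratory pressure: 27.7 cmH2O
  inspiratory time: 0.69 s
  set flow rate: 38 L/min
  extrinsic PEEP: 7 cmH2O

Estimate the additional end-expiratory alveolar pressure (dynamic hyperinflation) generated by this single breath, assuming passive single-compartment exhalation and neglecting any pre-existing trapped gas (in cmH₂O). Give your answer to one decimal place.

0.8

Flow: 38 L/min ÷ 60 = 0.6333 L/s.
Vt = flow × Ti = 0.6333 L/s × 0.69 s × 1000 mL/L = 436.98 mL.
R = (PIP − Pplat)/V̇ = (27.7 − 13.5) / 0.6333 = 14.2/0.6333 = 22.422 cmH2O·s/L.
C = Vt/(Pplat − PEEP) = 436.98 / (13.5 − 7) = 436.98/6.5 = 67.228 mL/cmH2O.
τ = R × C = 22.422 × 0.06723 L/cmH2O = 1.507 s.
Fraction remaining = e^(−Te/τ) = e^(−3.09/1.507) = 0.1287; trapped volume = 436.98 × 0.1287 = 56.239 mL.
Additional alveolar pressure from trapping ≈ V_trapped / C = 56.239 / 67.228 = 0.8365 cmH2O.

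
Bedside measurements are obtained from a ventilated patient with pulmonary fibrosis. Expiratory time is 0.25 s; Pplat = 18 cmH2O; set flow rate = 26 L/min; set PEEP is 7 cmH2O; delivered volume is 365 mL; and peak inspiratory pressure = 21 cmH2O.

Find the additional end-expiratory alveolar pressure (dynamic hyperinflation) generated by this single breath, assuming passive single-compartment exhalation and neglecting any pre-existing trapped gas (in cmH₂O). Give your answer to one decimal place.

Flow: 26 L/min ÷ 60 = 0.4333 L/s.
R = (PIP − Pplat)/V̇ = (21 − 18) / 0.4333 = 3.0/0.4333 = 6.924 cmH2O·s/L.
C = Vt/(Pplat − PEEP) = 365.0 / (18 − 7) = 365.0/11.0 = 33.182 mL/cmH2O.
τ = R × C = 6.924 × 0.03318 L/cmH2O = 0.2297 s.
Fraction remaining = e^(−Te/τ) = e^(−0.25/0.2297) = 0.3368; trapped volume = 365.0 × 0.3368 = 122.93 mL.
Additional alveolar pressure from trapping ≈ V_trapped / C = 122.93 / 33.182 = 3.705 cmH2O.

3.7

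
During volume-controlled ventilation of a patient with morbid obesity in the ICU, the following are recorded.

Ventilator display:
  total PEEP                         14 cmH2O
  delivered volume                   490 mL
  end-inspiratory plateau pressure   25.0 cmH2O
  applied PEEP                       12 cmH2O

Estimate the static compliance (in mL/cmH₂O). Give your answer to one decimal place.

End-expiratory occlusion gives total PEEP = 14 cmH2O (intrinsic PEEP = 14 − 12 = 2). Use total PEEP for the elastic gradient.
Cstat = Vt / (Pplat − PEEPtotal) = 490 / (25.0 − 14) = 490 / 11.0 = 44.545 mL/cmH2O.

44.5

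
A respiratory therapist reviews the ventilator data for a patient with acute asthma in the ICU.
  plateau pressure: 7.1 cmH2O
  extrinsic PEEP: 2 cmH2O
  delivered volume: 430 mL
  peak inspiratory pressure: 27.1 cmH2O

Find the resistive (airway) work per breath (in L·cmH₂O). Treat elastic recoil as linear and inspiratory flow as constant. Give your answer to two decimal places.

With constant inspiratory flow the resistive pressure is constant at PIP − Pplat = 27.1 − 7.1 = 20.0 cmH2O, so resistive work = 20.0 × 0.430 = 8.6 L·cmH2O.

8.60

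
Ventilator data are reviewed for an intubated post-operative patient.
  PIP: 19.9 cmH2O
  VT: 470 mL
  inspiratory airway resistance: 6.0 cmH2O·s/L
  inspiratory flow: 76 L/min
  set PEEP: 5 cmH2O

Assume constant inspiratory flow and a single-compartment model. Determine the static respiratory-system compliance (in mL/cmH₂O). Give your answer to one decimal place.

64.4

Flow: 76 L/min ÷ 60 = 1.2667 L/s.
Equation of motion (constant flow): PIP = Vt/C + R·V̇ + PEEP.
Vt/C = PIP − R·V̇ − PEEP = 19.9 − 6.0×1.2667 − 5 = 19.9 − 7.6 − 5 = 7.3 cmH2O.
C = Vt / 7.3 = 470 / 7.3 = 64.384 mL/cmH2O.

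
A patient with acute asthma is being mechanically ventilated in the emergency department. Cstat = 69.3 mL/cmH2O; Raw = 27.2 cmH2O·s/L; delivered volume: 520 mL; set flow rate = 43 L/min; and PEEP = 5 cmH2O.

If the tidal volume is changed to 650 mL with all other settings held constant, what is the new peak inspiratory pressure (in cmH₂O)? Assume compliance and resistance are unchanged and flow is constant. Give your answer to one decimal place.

33.9

Flow: 43 L/min ÷ 60 = 0.7167 L/s.
PIP = Vt/C + R·V̇ + PEEP (constant-flow equation of motion).
Only the elastic term changes: ΔPIP = ΔVt / C = (650 − 520) / 69.3 = 1.876 cmH2O.
Original PIP = 520/69.3 + 27.2×0.7167 + 5 = 31.998 cmH2O; new PIP = 31.998 + (1.876) = 33.874 cmH2O.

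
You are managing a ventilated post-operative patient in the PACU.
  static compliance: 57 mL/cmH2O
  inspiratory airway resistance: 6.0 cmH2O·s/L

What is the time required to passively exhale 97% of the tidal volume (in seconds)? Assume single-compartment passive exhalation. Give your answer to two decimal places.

1.20

τ = R × C = 6.0 × 57 mL/cmH2O = 6.0 × 0.057 L/cmH2O = 0.342 s.
Exhaled fraction f = 1 − e^(−t/τ) → t = −τ·ln(1 − f) = −0.342·ln(0.03) = 1.199 s.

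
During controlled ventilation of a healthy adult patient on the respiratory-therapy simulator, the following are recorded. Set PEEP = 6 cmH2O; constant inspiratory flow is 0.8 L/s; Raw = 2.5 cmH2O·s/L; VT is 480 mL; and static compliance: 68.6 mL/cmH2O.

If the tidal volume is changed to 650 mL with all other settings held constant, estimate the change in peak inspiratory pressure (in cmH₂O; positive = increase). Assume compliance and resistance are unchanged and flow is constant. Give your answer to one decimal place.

PIP = Vt/C + R·V̇ + PEEP (constant-flow equation of motion).
Only the elastic term changes: ΔPIP = ΔVt / C = (650 − 480) / 68.6 = 2.478 cmH2O.

2.5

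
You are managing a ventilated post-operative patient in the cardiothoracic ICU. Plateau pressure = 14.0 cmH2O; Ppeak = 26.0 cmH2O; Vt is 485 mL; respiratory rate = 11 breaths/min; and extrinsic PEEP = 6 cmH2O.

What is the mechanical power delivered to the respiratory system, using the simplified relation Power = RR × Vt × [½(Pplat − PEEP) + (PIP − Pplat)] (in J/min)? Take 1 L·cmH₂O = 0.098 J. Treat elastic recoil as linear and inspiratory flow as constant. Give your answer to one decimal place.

Per-breath work = Vt × [½(Pplat−PEEP) + (PIP−Pplat)] = 0.485 × [0.5×8.0 + 12.0] = 0.485 × 16.0 = 7.76 L·cmH2O.
Power = 11 × 7.76 = 85.36 L·cmH2O/min.
× 0.098 J/(L·cmH2O) → 8.365 J/min.

8.4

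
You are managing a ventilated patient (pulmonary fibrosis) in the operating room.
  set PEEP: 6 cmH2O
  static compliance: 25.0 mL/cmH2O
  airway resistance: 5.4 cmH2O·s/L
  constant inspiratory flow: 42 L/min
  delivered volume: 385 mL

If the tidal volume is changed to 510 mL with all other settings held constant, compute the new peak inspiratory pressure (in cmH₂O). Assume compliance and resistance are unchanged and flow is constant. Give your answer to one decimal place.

Flow: 42 L/min ÷ 60 = 0.7 L/s.
PIP = Vt/C + R·V̇ + PEEP (constant-flow equation of motion).
Only the elastic term changes: ΔPIP = ΔVt / C = (510 − 385) / 25.0 = 5.0 cmH2O.
Original PIP = 385/25.0 + 5.4×0.7 + 6 = 25.18 cmH2O; new PIP = 25.18 + (5.0) = 30.18 cmH2O.

30.2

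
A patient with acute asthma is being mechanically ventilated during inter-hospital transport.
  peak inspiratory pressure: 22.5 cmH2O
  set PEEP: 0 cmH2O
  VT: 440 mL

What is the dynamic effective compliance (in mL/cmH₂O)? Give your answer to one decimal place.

19.6

Dynamic compliance = Vt / (PIP − PEEP) = 440 / (22.5 − 0) = 440 / 22.5 = 19.556 mL/cmH2O.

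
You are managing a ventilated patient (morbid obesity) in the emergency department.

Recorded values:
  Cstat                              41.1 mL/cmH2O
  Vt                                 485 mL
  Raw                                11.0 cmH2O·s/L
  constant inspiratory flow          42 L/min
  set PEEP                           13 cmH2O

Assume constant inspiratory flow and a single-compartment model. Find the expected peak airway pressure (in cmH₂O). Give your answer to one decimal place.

32.5

Flow: 42 L/min ÷ 60 = 0.7 L/s.
Equation of motion (constant flow): PIP = Vt/C + R·V̇ + PEEP.
PIP = 485/41.1 + 11.0×0.7 + 13 = 11.8 + 7.7 + 13 = 32.5 cmH2O.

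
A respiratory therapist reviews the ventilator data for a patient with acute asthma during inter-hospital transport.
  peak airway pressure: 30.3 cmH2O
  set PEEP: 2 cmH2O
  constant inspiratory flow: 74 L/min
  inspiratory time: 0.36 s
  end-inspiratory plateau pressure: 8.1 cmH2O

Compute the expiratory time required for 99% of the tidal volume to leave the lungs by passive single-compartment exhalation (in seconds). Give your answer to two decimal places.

Flow: 74 L/min ÷ 60 = 1.2333 L/s.
Vt = flow × Ti = 1.2333 L/s × 0.36 s × 1000 mL/L = 443.99 mL.
R = (PIP − Pplat)/V̇ = (30.3 − 8.1) / 1.2333 = 22.2/1.2333 = 18.0 cmH2O·s/L.
C = Vt/(Pplat − PEEP) = 443.99 / (8.1 − 2) = 443.99/6.1 = 72.785 mL/cmH2O.
τ = R × C = 18.0 × 0.07279 L/cmH2O = 1.31 s.
t = −τ·ln(1 − 0.99) = −1.31·ln(0.01) = 6.033 s.

6.03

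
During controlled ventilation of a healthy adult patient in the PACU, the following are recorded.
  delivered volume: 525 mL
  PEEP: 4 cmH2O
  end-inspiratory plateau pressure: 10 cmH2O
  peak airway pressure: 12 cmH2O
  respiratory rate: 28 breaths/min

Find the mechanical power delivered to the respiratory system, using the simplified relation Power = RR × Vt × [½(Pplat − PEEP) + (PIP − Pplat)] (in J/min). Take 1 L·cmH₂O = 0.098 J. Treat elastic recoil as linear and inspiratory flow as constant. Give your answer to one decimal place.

Per-breath work = Vt × [½(Pplat−PEEP) + (PIP−Pplat)] = 0.525 × [0.5×6.0 + 2.0] = 0.525 × 5.0 = 2.625 L·cmH2O.
Power = 28 × 2.625 = 73.5 L·cmH2O/min.
× 0.098 J/(L·cmH2O) → 7.203 J/min.

7.2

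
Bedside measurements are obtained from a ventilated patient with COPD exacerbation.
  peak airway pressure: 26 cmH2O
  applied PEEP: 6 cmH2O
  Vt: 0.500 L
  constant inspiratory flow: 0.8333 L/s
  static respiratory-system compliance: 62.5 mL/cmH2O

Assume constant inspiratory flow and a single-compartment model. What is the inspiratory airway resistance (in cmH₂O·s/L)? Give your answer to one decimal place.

Equation of motion (constant flow): PIP = Vt/C + R·V̇ + PEEP.
R·V̇ = PIP − Vt/C − PEEP = 26 − 500/62.5 − 6 = 26 − 8.0 − 6 = 12.0 cmH2O.
R = 12.0 / 0.8333 = 14.401 cmH2O·s/L.

14.4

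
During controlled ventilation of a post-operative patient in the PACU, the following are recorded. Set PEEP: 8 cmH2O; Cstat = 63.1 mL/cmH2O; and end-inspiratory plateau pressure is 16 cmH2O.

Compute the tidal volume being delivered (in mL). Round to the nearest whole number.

505

Vt = Cstat × (Pplat − PEEP) = 63.1 × (16 − 8) = 63.1 × 8.0 = 504.8 mL.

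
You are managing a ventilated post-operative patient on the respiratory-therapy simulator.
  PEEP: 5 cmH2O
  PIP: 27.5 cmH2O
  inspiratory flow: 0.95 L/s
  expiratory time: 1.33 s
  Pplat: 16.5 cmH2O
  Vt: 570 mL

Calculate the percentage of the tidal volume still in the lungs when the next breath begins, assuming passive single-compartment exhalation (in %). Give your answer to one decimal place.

9.9

R = (PIP − Pplat)/V̇ = (27.5 − 16.5) / 0.95 = 11.0/0.95 = 11.579 cmH2O·s/L.
C = Vt/(Pplat − PEEP) = 570.0 / (16.5 − 5) = 570.0/11.5 = 49.565 mL/cmH2O.
τ = R × C = 11.579 × 0.04957 L/cmH2O = 0.574 s.
Fraction remaining at end-expiration = e^(−Te/τ) = e^(−1.33/0.574) = 0.09856 → 9.856%.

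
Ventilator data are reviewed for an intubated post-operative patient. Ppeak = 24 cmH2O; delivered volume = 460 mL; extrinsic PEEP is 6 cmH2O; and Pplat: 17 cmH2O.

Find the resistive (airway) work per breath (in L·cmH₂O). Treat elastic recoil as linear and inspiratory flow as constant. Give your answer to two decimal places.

With constant inspiratory flow the resistive pressure is constant at PIP − Pplat = 24 − 17 = 7.0 cmH2O, so resistive work = 7.0 × 0.460 = 3.22 L·cmH2O.

3.22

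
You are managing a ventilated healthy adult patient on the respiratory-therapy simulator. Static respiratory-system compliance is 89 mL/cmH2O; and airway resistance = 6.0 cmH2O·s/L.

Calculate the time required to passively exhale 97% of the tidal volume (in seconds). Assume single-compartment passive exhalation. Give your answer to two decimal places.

1.87

τ = R × C = 6.0 × 89 mL/cmH2O = 6.0 × 0.089 L/cmH2O = 0.534 s.
Exhaled fraction f = 1 − e^(−t/τ) → t = −τ·ln(1 − f) = −0.534·ln(0.03) = 1.873 s.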